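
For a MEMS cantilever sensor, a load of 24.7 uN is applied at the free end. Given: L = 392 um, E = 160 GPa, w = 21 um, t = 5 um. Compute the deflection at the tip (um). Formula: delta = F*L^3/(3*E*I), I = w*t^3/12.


Step 1: Calculate the second moment of area.
I = w * t^3 / 12 = 21 * 5^3 / 12 = 218.75 um^4
Step 2: Convert E to consistent units (1 GPa = 1000 uN/um^2).
E = 160 GPa = 160000 uN/um^2
Step 3: Calculate tip deflection.
delta = F * L^3 / (3 * E * I)
delta = 24.7 * 392^3 / (3 * 160000 * 218.75)
delta = 14.1699 um


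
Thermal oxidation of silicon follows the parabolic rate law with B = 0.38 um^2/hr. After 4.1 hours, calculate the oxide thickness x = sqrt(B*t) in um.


Step 1: Compute B*t = 0.38 * 4.1 = 1.558
Step 2: x = sqrt(1.558)
x = 1.248 um


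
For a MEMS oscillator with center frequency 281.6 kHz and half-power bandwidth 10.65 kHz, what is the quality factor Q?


Step 1: Q = f0 / bandwidth
Step 2: Q = 281.6 / 10.65
Q = 26.4


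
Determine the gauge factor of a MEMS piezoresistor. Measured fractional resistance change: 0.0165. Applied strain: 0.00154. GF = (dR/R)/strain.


Step 1: Identify values.
dR/R = 0.0165, strain = 0.00154
Step 2: GF = (dR/R) / strain = 0.0165 / 0.00154
GF = 10.7


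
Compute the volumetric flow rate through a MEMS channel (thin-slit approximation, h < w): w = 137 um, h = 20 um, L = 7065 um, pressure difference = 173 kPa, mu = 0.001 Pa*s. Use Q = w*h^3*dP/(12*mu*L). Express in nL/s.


Step 1: Convert all dimensions to SI (meters).
w = 137e-6 m, h = 20e-6 m, L = 7065e-6 m, dP = 173e3 Pa
Step 2: Q = w * h^3 * dP / (12 * mu * L)
Q = 137e-6 * (20e-6)^3 * 173e3 / (12 * 0.001 * 7065e-6) = 2.23647087e-09 m^3/s
Step 3: Convert Q from m^3/s to nL/s (1 m^3 = 1e12 nL, so multiply by 1e12).
Q = 2236.471 nL/s


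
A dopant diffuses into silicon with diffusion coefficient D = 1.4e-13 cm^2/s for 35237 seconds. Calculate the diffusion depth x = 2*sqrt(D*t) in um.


Step 1: Compute D*t = 1.4e-13 * 35237 = 4.93318e-09 cm^2
Step 2: sqrt(D*t) = 7.02366e-05 cm
Step 3: x = 2 * 7.02366e-05 cm = 1.404732e-04 cm
Step 4: Convert to um (1 cm = 1e4 um): x = 1.405 um


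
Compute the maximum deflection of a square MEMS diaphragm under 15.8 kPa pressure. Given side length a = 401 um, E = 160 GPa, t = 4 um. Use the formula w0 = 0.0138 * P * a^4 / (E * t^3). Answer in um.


Step 1: Convert pressure to compatible units (E is in GPa, so P in GPa).
P = 15.8 kPa = 15.8e-6 GPa
Step 2: Compute numerator: 0.0138 * P * a^4.
a^4 = 401^4 = 25856961601
numerator = 0.0138 * 15.8e-6 * 25856961601 = 5.63785e+03
Step 3: Compute denominator: E * t^3 = 160 * 4^3 = 10240
Step 4: w0 = numerator / denominator = 5.63785e+03 / 10240 = 0.5506 um


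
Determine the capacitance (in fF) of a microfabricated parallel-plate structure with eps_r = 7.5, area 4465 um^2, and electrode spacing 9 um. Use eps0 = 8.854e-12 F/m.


Step 1: Convert area to m^2: A = 4465e-12 m^2
Step 2: Convert gap to m: d = 9e-6 m
Step 3: C = eps0 * eps_r * A / d
C = 8.854e-12 * 7.5 * 4465e-12 / 9e-6
Step 4: Convert to fF (multiply by 1e15).
C = 32.94 fF


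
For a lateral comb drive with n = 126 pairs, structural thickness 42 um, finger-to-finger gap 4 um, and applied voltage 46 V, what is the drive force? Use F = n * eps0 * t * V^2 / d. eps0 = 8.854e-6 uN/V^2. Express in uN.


Step 1: Parameters: n=126, eps0=8.854e-6 uN/V^2, t=42 um, V=46 V, d=4 um
Step 2: V^2 = 2116
Step 3: F = 126 * 8.854e-6 * 42 * 2116 / 4
F = 24.786 uN


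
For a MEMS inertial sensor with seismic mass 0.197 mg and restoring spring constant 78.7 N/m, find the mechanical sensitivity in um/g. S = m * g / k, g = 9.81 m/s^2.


Step 1: Convert mass: m = 0.197 mg = 1.97e-07 kg
Step 2: S = m * g / k = 1.97e-07 * 9.81 / 78.7
Step 3: S = 2.46e-08 m/g
Step 4: Convert to um/g: S = 0.025 um/g


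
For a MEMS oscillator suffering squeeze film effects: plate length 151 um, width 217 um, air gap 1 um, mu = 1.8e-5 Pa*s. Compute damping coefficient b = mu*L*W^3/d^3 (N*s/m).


Step 1: Convert to SI.
L = 151e-6 m, W = 217e-6 m, d = 1e-6 m
Step 2: W^3 = (217e-6)^3 = 1.02e-11 m^3
Step 3: d^3 = (1e-6)^3 = 1.00e-18 m^3
Step 4: b = 1.8e-5 * 151e-6 * 1.02e-11 / 1.00e-18
b = 2.78e-02 N*s/m


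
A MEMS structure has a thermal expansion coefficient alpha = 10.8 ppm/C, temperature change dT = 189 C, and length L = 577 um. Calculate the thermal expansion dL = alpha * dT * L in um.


Step 1: Convert CTE: alpha = 10.8 ppm/C = 10.8e-6 /C
Step 2: dL = 10.8e-6 * 189 * 577
dL = 1.1778 um


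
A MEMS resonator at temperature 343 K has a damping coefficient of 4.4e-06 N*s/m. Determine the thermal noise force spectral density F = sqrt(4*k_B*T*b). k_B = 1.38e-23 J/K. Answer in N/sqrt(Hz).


Step 1: Compute 4 * k_B * T * b
= 4 * 1.38e-23 * 343 * 4.4e-06
= 8.3308e-26 N^2/Hz
Step 2: F_noise = sqrt(8.3308e-26)
F_noise = 2.89e-13 N/sqrt(Hz)


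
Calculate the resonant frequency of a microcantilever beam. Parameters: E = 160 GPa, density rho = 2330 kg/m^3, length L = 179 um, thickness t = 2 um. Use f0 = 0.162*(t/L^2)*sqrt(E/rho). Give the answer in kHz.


Step 1: Convert units to SI.
t_SI = 2e-6 m, L_SI = 179e-6 m
Step 2: Calculate sqrt(E/rho).
sqrt(160e9 / 2330) = 8286.71 m/s
Step 3: Compute f0.
f0 = 0.162 * 2e-6 / (179e-6)^2 * 8286.71 = 83795.6 Hz = 83.8 kHz


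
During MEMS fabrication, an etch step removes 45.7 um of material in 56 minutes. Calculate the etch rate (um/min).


Step 1: Etch rate = depth / time
Step 2: rate = 45.7 / 56
rate = 0.816 um/min


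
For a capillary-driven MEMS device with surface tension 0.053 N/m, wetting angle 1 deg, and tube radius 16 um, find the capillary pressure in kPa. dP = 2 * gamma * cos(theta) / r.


Step 1: cos(1 deg) = 0.9998
Step 2: Convert r to m: r = 16e-6 m
Step 3: dP = 2 * 0.053 * 0.9998 / 16e-6 = 6623.7 Pa
Step 4: Convert Pa to kPa (divide by 1000).
dP = 6.62 kPa


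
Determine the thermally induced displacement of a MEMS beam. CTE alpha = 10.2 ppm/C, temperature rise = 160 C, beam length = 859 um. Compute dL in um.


Step 1: Convert CTE: alpha = 10.2 ppm/C = 10.2e-6 /C
Step 2: dL = 10.2e-6 * 160 * 859
dL = 1.4019 um


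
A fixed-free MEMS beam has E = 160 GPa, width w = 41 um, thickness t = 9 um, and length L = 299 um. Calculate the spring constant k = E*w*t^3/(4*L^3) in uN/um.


Step 1: Convert E to consistent units (1 GPa = 1000 uN/um^2).
E = 160 GPa = 160000 uN/um^2
Step 2: Compute t^3 = 9^3 = 729
Step 3: Compute L^3 = 299^3 = 26730899
Step 4: k = 160000 * 41 * 729 / (4 * 26730899)
k = 44.7258 uN/um


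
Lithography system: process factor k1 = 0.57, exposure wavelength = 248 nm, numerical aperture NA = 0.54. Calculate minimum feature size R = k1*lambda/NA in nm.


Step 1: Identify values: k1 = 0.57, lambda = 248 nm, NA = 0.54
Step 2: R = k1 * lambda / NA
R = 0.57 * 248 / 0.54
R = 261.8 nm


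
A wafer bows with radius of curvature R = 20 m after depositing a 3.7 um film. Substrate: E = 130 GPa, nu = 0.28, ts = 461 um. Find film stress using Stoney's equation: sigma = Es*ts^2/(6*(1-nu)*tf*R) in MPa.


Step 1: Compute numerator: Es * ts^2 = 130 * 461^2 = 27627730 (GPa*um^2)
Step 2: Compute denominator (R in um): 6*(1-nu)*tf*R = 6*0.72*3.7*20e6 = 319680000.0 (um^2)
Step 3: sigma (GPa) = 27627730 / 319680000.0 = 8.6423e-02 GPa
Step 4: Convert to MPa (x1000): sigma = 86.4 MPa


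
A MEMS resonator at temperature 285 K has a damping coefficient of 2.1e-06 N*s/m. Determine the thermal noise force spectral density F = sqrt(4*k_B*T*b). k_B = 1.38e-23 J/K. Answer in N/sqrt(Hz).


Step 1: Compute 4 * k_B * T * b
= 4 * 1.38e-23 * 285 * 2.1e-06
= 3.3037e-26 N^2/Hz
Step 2: F_noise = sqrt(3.3037e-26)
F_noise = 1.82e-13 N/sqrt(Hz)


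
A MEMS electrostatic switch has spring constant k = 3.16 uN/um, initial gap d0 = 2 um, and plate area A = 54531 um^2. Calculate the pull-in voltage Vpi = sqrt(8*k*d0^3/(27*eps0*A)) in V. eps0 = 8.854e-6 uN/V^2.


Step 1: Compute numerator: 8 * k * d0^3 = 8 * 3.16 * 2^3 = 202.24
Step 2: Compute denominator: 27 * eps0 * A = 27 * 8.854e-6 * 54531 = 13.036072
Step 3: Vpi = sqrt(202.24 / 13.036072)
Vpi = 3.94 V


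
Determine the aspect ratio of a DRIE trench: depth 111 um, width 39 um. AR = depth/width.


Step 1: AR = depth / width
Step 2: AR = 111 / 39
AR = 2.8


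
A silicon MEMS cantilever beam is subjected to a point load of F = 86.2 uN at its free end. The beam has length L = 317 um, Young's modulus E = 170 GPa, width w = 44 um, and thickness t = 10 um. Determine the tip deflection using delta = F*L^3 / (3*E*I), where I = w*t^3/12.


Step 1: Calculate the second moment of area.
I = w * t^3 / 12 = 44 * 10^3 / 12 = 3666.6667 um^4
Step 2: Convert E to consistent units (1 GPa = 1000 uN/um^2).
E = 170 GPa = 170000 uN/um^2
Step 3: Calculate tip deflection.
delta = F * L^3 / (3 * E * I)
delta = 86.2 * 317^3 / (3 * 170000 * 3666.6667)
delta = 1.4684 um


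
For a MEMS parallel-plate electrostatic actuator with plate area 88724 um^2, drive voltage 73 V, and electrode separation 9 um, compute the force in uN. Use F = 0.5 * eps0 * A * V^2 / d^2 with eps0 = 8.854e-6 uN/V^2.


Step 1: Identify parameters.
eps0 = 8.854e-6 uN/V^2, A = 88724 um^2, V = 73 V, d = 9 um
Step 2: Compute V^2 = 73^2 = 5329
Step 3: Compute d^2 = 9^2 = 81
Step 4: F = 0.5 * 8.854e-6 * 88724 * 5329 / 81
F = 25.841 uN


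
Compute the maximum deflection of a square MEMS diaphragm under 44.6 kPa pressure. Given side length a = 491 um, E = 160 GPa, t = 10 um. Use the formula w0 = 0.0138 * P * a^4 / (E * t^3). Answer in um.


Step 1: Convert pressure to compatible units (E is in GPa, so P in GPa).
P = 44.6 kPa = 44.6e-6 GPa
Step 2: Compute numerator: 0.0138 * P * a^4.
a^4 = 491^4 = 58120048561
numerator = 0.0138 * 44.6e-6 * 58120048561 = 3.57717e+04
Step 3: Compute denominator: E * t^3 = 160 * 10^3 = 160000
Step 4: w0 = numerator / denominator = 3.57717e+04 / 160000 = 0.2236 um


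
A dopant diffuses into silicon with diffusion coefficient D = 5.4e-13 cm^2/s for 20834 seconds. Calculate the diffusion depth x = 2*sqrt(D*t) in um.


Step 1: Compute D*t = 5.4e-13 * 20834 = 1.125036e-08 cm^2
Step 2: sqrt(D*t) = 1.06068e-04 cm
Step 3: x = 2 * 1.06068e-04 cm = 2.12136e-04 cm
Step 4: Convert to um (1 cm = 1e4 um): x = 2.121 um


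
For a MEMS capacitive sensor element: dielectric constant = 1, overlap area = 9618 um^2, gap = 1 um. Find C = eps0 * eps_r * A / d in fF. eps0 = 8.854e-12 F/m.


Step 1: Convert area to m^2: A = 9618e-12 m^2
Step 2: Convert gap to m: d = 1e-6 m
Step 3: C = eps0 * eps_r * A / d
C = 8.854e-12 * 1 * 9618e-12 / 1e-6
Step 4: Convert to fF (multiply by 1e15).
C = 85.16 fF


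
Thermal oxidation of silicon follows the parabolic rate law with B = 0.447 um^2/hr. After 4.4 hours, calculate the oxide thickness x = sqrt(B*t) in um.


Step 1: Compute B*t = 0.447 * 4.4 = 1.9668
Step 2: x = sqrt(1.9668)
x = 1.402 um


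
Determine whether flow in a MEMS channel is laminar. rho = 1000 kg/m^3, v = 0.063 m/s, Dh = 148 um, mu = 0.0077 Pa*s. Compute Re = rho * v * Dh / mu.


Step 1: Convert Dh to meters: Dh = 148e-6 m
Step 2: Re = rho * v * Dh / mu
Re = 1000 * 0.063 * 148e-6 / 0.0077
Re = 1.211
Since Re = 1.211 is below ~2300, the flow is laminar.


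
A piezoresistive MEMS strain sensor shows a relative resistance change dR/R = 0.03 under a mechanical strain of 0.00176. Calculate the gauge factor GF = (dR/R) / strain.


Step 1: Identify values.
dR/R = 0.03, strain = 0.00176
Step 2: GF = (dR/R) / strain = 0.03 / 0.00176
GF = 17.0


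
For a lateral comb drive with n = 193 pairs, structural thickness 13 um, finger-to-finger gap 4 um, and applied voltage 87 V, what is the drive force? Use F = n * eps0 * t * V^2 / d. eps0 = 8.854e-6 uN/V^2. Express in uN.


Step 1: Parameters: n=193, eps0=8.854e-6 uN/V^2, t=13 um, V=87 V, d=4 um
Step 2: V^2 = 7569
Step 3: F = 193 * 8.854e-6 * 13 * 7569 / 4
F = 42.036 uN


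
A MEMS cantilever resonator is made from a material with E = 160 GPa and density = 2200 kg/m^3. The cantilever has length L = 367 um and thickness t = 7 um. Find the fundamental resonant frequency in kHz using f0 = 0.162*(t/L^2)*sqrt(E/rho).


Step 1: Convert units to SI.
t_SI = 7e-6 m, L_SI = 367e-6 m
Step 2: Calculate sqrt(E/rho).
sqrt(160e9 / 2200) = 8528.03 m/s
Step 3: Compute f0.
f0 = 0.162 * 7e-6 / (367e-6)^2 * 8528.03 = 71800.9 Hz = 71.8 kHz


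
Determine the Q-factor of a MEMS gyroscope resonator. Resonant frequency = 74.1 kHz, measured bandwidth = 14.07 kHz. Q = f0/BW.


Step 1: Q = f0 / bandwidth
Step 2: Q = 74.1 / 14.07
Q = 5.3


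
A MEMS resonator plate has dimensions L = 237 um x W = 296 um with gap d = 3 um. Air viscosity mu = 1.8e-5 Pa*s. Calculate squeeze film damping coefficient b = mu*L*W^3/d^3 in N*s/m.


Step 1: Convert to SI.
L = 237e-6 m, W = 296e-6 m, d = 3e-6 m
Step 2: W^3 = (296e-6)^3 = 2.59e-11 m^3
Step 3: d^3 = (3e-6)^3 = 2.70e-17 m^3
Step 4: b = 1.8e-5 * 237e-6 * 2.59e-11 / 2.70e-17
b = 4.10e-03 N*s/m


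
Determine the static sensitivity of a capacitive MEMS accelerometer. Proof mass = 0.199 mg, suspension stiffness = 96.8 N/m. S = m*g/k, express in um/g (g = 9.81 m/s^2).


Step 1: Convert mass: m = 0.199 mg = 1.99e-07 kg
Step 2: S = m * g / k = 1.99e-07 * 9.81 / 96.8
Step 3: S = 2.02e-08 m/g
Step 4: Convert to um/g: S = 0.02 um/g


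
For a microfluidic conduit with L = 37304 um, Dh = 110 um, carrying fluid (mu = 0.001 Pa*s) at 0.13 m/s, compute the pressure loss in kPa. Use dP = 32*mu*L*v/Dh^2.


Step 1: Convert to SI: L = 37304e-6 m, Dh = 110e-6 m
Step 2: dP = 32 * 0.001 * 37304e-6 * 0.13 / (110e-6)^2
Step 3: dP = 12825.18 Pa
Step 4: Convert to kPa: dP = 12.83 kPa


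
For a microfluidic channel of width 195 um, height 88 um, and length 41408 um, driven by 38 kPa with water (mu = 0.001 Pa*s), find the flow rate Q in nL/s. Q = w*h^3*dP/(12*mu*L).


Step 1: Convert all dimensions to SI (meters).
w = 195e-6 m, h = 88e-6 m, L = 41408e-6 m, dP = 38e3 Pa
Step 2: Q = w * h^3 * dP / (12 * mu * L)
Q = 195e-6 * (88e-6)^3 * 38e3 / (12 * 0.001 * 41408e-6) = 1.016250386e-08 m^3/s
Step 3: Convert Q from m^3/s to nL/s (1 m^3 = 1e12 nL, so multiply by 1e12).
Q = 10162.504 nL/s


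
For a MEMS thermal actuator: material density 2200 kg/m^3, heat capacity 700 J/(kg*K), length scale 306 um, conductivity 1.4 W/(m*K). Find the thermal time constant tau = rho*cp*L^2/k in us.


Step 1: Convert L to m: L = 306e-6 m
Step 2: L^2 = (306e-6)^2 = 9.3636e-08 m^2
Step 3: tau = 2200 * 700 * 9.3636e-08 / 1.4 = 1.029996e-01 s
Step 4: Convert to microseconds (multiply by 1e6).
tau = 102999.6 us


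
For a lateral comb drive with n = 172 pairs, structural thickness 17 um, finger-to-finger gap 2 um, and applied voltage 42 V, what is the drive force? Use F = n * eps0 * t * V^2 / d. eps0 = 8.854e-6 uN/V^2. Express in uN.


Step 1: Parameters: n=172, eps0=8.854e-6 uN/V^2, t=17 um, V=42 V, d=2 um
Step 2: V^2 = 1764
Step 3: F = 172 * 8.854e-6 * 17 * 1764 / 2
F = 22.834 uN


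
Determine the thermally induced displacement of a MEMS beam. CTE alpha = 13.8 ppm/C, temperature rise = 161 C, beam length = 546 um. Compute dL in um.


Step 1: Convert CTE: alpha = 13.8 ppm/C = 13.8e-6 /C
Step 2: dL = 13.8e-6 * 161 * 546
dL = 1.2131 um


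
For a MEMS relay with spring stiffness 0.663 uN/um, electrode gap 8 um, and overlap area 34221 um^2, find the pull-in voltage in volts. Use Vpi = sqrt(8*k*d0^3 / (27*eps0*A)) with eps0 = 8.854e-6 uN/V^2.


Step 1: Compute numerator: 8 * k * d0^3 = 8 * 0.663 * 8^3 = 2715.648
Step 2: Compute denominator: 27 * eps0 * A = 27 * 8.854e-6 * 34221 = 8.180804
Step 3: Vpi = sqrt(2715.648 / 8.180804)
Vpi = 18.22 V


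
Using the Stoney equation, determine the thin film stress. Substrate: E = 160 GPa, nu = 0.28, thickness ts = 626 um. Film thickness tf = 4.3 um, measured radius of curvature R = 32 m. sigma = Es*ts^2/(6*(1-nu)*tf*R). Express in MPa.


Step 1: Compute numerator: Es * ts^2 = 160 * 626^2 = 62700160 (GPa*um^2)
Step 2: Compute denominator (R in um): 6*(1-nu)*tf*R = 6*0.72*4.3*32e6 = 594432000.0 (um^2)
Step 3: sigma (GPa) = 62700160 / 594432000.0 = 1.05479e-01 GPa
Step 4: Convert to MPa (x1000): sigma = 105.5 MPa


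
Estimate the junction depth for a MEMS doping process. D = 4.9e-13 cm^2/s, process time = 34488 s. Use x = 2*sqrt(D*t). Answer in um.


Step 1: Compute D*t = 4.9e-13 * 34488 = 1.689912e-08 cm^2
Step 2: sqrt(D*t) = 1.3e-04 cm
Step 3: x = 2 * 1.3e-04 cm = 2.6e-04 cm
Step 4: Convert to um (1 cm = 1e4 um): x = 2.6 um


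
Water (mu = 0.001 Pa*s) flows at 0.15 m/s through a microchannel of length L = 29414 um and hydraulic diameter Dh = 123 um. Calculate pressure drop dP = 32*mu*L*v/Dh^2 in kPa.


Step 1: Convert to SI: L = 29414e-6 m, Dh = 123e-6 m
Step 2: dP = 32 * 0.001 * 29414e-6 * 0.15 / (123e-6)^2
Step 3: dP = 9332.22 Pa
Step 4: Convert to kPa: dP = 9.33 kPa


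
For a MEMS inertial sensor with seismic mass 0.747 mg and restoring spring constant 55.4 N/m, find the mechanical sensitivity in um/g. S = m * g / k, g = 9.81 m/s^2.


Step 1: Convert mass: m = 0.747 mg = 7.47e-07 kg
Step 2: S = m * g / k = 7.47e-07 * 9.81 / 55.4
Step 3: S = 1.32e-07 m/g
Step 4: Convert to um/g: S = 0.132 um/g


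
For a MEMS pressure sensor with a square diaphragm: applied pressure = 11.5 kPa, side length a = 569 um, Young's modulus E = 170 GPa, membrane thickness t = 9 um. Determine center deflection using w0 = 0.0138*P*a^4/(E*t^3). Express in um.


Step 1: Convert pressure to compatible units (E is in GPa, so P in GPa).
P = 11.5 kPa = 11.5e-6 GPa
Step 2: Compute numerator: 0.0138 * P * a^4.
a^4 = 569^4 = 104821185121
numerator = 0.0138 * 11.5e-6 * 104821185121 = 1.66351e+04
Step 3: Compute denominator: E * t^3 = 170 * 9^3 = 123930
Step 4: w0 = numerator / denominator = 1.66351e+04 / 123930 = 0.1342 um


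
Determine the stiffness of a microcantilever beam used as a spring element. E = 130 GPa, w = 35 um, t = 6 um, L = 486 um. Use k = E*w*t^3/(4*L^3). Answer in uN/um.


Step 1: Convert E to consistent units (1 GPa = 1000 uN/um^2).
E = 130 GPa = 130000 uN/um^2
Step 2: Compute t^3 = 6^3 = 216
Step 3: Compute L^3 = 486^3 = 114791256
Step 4: k = 130000 * 35 * 216 / (4 * 114791256)
k = 2.1404 uN/um


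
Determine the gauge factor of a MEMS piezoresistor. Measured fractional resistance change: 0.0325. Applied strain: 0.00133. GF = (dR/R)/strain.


Step 1: Identify values.
dR/R = 0.0325, strain = 0.00133
Step 2: GF = (dR/R) / strain = 0.0325 / 0.00133
GF = 24.4


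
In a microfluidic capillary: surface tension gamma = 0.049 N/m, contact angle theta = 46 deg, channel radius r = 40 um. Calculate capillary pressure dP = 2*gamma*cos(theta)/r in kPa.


Step 1: cos(46 deg) = 0.6947
Step 2: Convert r to m: r = 40e-6 m
Step 3: dP = 2 * 0.049 * 0.6947 / 40e-6 = 1702.0 Pa
Step 4: Convert Pa to kPa (divide by 1000).
dP = 1.7 kPa


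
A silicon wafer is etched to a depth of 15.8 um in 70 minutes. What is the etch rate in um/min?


Step 1: Etch rate = depth / time
Step 2: rate = 15.8 / 70
rate = 0.226 um/min


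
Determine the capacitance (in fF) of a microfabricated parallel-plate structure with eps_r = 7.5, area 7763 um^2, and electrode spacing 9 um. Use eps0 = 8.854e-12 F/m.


Step 1: Convert area to m^2: A = 7763e-12 m^2
Step 2: Convert gap to m: d = 9e-6 m
Step 3: C = eps0 * eps_r * A / d
C = 8.854e-12 * 7.5 * 7763e-12 / 9e-6
Step 4: Convert to fF (multiply by 1e15).
C = 57.28 fF


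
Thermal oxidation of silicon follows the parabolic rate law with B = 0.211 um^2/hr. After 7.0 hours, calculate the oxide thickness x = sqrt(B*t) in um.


Step 1: Compute B*t = 0.211 * 7.0 = 1.477
Step 2: x = sqrt(1.477)
x = 1.215 um


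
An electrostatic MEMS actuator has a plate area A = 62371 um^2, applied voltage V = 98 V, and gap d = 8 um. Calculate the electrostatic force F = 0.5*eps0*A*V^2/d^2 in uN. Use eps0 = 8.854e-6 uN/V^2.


Step 1: Identify parameters.
eps0 = 8.854e-6 uN/V^2, A = 62371 um^2, V = 98 V, d = 8 um
Step 2: Compute V^2 = 98^2 = 9604
Step 3: Compute d^2 = 8^2 = 64
Step 4: F = 0.5 * 8.854e-6 * 62371 * 9604 / 64
F = 41.435 uN


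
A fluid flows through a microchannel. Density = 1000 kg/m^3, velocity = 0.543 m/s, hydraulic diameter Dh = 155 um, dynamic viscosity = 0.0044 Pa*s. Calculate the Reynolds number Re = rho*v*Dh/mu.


Step 1: Convert Dh to meters: Dh = 155e-6 m
Step 2: Re = rho * v * Dh / mu
Re = 1000 * 0.543 * 155e-6 / 0.0044
Re = 19.128


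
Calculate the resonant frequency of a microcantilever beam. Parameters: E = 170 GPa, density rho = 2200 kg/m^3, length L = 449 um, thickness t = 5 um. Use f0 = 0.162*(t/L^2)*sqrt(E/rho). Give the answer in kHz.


Step 1: Convert units to SI.
t_SI = 5e-6 m, L_SI = 449e-6 m
Step 2: Calculate sqrt(E/rho).
sqrt(170e9 / 2200) = 8790.49 m/s
Step 3: Compute f0.
f0 = 0.162 * 5e-6 / (449e-6)^2 * 8790.49 = 35318.8 Hz = 35.32 kHz


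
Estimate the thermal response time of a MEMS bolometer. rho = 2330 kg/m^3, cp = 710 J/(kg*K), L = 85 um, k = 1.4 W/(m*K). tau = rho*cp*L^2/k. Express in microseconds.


Step 1: Convert L to m: L = 85e-6 m
Step 2: L^2 = (85e-6)^2 = 7.225e-09 m^2
Step 3: tau = 2330 * 710 * 7.225e-09 / 1.4 = 8.5373696e-03 s
Step 4: Convert to microseconds (multiply by 1e6).
tau = 8537.37 us


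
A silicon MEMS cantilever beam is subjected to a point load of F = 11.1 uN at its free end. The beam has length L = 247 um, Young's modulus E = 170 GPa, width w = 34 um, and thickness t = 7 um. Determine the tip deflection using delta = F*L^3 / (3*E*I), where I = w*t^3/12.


Step 1: Calculate the second moment of area.
I = w * t^3 / 12 = 34 * 7^3 / 12 = 971.8333 um^4
Step 2: Convert E to consistent units (1 GPa = 1000 uN/um^2).
E = 170 GPa = 170000 uN/um^2
Step 3: Calculate tip deflection.
delta = F * L^3 / (3 * E * I)
delta = 11.1 * 247^3 / (3 * 170000 * 971.8333)
delta = 0.3375 um


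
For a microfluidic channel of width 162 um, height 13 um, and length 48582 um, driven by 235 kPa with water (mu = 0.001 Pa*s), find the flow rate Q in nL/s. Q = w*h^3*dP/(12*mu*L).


Step 1: Convert all dimensions to SI (meters).
w = 162e-6 m, h = 13e-6 m, L = 48582e-6 m, dP = 235e3 Pa
Step 2: Q = w * h^3 * dP / (12 * mu * L)
Q = 162e-6 * (13e-6)^3 * 235e3 / (12 * 0.001 * 48582e-6) = 1.4346841e-10 m^3/s
Step 3: Convert Q from m^3/s to nL/s (1 m^3 = 1e12 nL, so multiply by 1e12).
Q = 143.468 nL/s


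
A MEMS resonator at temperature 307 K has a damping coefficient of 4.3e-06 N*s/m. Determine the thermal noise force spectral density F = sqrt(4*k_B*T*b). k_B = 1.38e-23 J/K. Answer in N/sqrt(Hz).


Step 1: Compute 4 * k_B * T * b
= 4 * 1.38e-23 * 307 * 4.3e-06
= 7.2870e-26 N^2/Hz
Step 2: F_noise = sqrt(7.2870e-26)
F_noise = 2.70e-13 N/sqrt(Hz)


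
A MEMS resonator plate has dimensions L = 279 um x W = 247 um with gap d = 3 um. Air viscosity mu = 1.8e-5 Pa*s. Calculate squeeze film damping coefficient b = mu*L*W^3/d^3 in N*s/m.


Step 1: Convert to SI.
L = 279e-6 m, W = 247e-6 m, d = 3e-6 m
Step 2: W^3 = (247e-6)^3 = 1.51e-11 m^3
Step 3: d^3 = (3e-6)^3 = 2.70e-17 m^3
Step 4: b = 1.8e-5 * 279e-6 * 1.51e-11 / 2.70e-17
b = 2.80e-03 N*s/m


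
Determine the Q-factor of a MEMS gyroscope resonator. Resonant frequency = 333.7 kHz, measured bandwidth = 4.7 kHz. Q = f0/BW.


Step 1: Q = f0 / bandwidth
Step 2: Q = 333.7 / 4.7
Q = 71.0


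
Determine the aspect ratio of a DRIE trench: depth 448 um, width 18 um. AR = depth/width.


Step 1: AR = depth / width
Step 2: AR = 448 / 18
AR = 24.9


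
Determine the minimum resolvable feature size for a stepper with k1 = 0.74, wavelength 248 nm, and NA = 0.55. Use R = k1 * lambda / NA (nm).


Step 1: Identify values: k1 = 0.74, lambda = 248 nm, NA = 0.55
Step 2: R = k1 * lambda / NA
R = 0.74 * 248 / 0.55
R = 333.7 nm


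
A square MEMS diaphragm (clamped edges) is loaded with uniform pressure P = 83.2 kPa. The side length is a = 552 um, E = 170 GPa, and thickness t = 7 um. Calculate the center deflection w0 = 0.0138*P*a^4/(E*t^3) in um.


Step 1: Convert pressure to compatible units (E is in GPa, so P in GPa).
P = 83.2 kPa = 83.2e-6 GPa
Step 2: Compute numerator: 0.0138 * P * a^4.
a^4 = 552^4 = 92844527616
numerator = 0.0138 * 83.2e-6 * 92844527616 = 1.066004e+05
Step 3: Compute denominator: E * t^3 = 170 * 7^3 = 58310
Step 4: w0 = numerator / denominator = 1.066004e+05 / 58310 = 1.8282 um


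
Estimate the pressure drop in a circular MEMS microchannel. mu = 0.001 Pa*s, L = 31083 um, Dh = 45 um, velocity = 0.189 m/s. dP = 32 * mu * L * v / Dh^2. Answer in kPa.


Step 1: Convert to SI: L = 31083e-6 m, Dh = 45e-6 m
Step 2: dP = 32 * 0.001 * 31083e-6 * 0.189 / (45e-6)^2
Step 3: dP = 92834.56 Pa
Step 4: Convert to kPa: dP = 92.83 kPa


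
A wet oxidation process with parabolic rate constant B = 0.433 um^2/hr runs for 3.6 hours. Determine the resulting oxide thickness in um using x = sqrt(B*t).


Step 1: Compute B*t = 0.433 * 3.6 = 1.5588
Step 2: x = sqrt(1.5588)
x = 1.249 um


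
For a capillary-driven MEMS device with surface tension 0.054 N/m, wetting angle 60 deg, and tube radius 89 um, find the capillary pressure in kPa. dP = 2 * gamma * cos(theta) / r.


Step 1: cos(60 deg) = 0.5
Step 2: Convert r to m: r = 89e-6 m
Step 3: dP = 2 * 0.054 * 0.5 / 89e-6 = 606.7 Pa
Step 4: Convert Pa to kPa (divide by 1000).
dP = 0.61 kPa


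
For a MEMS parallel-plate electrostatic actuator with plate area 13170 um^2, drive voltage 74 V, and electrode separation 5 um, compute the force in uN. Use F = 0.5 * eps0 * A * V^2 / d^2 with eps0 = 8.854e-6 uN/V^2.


Step 1: Identify parameters.
eps0 = 8.854e-6 uN/V^2, A = 13170 um^2, V = 74 V, d = 5 um
Step 2: Compute V^2 = 74^2 = 5476
Step 3: Compute d^2 = 5^2 = 25
Step 4: F = 0.5 * 8.854e-6 * 13170 * 5476 / 25
F = 12.771 uN


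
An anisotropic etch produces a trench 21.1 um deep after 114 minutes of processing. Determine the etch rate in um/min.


Step 1: Etch rate = depth / time
Step 2: rate = 21.1 / 114
rate = 0.185 um/min


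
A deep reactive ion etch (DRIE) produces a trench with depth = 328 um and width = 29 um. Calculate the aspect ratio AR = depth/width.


Step 1: AR = depth / width
Step 2: AR = 328 / 29
AR = 11.3


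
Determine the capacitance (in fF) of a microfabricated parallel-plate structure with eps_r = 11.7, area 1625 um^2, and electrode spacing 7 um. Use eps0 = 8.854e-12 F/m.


Step 1: Convert area to m^2: A = 1625e-12 m^2
Step 2: Convert gap to m: d = 7e-6 m
Step 3: C = eps0 * eps_r * A / d
C = 8.854e-12 * 11.7 * 1625e-12 / 7e-6
Step 4: Convert to fF (multiply by 1e15).
C = 24.05 fF


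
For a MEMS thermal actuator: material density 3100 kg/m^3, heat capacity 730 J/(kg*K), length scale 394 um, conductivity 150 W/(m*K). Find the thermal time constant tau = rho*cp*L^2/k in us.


Step 1: Convert L to m: L = 394e-6 m
Step 2: L^2 = (394e-6)^2 = 1.55236e-07 m^2
Step 3: tau = 3100 * 730 * 1.55236e-07 / 150 = 2.34199379e-03 s
Step 4: Convert to microseconds (multiply by 1e6).
tau = 2341.994 us


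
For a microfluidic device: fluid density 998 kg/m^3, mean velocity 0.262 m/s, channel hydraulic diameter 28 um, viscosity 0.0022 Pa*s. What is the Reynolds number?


Step 1: Convert Dh to meters: Dh = 28e-6 m
Step 2: Re = rho * v * Dh / mu
Re = 998 * 0.262 * 28e-6 / 0.0022
Re = 3.328


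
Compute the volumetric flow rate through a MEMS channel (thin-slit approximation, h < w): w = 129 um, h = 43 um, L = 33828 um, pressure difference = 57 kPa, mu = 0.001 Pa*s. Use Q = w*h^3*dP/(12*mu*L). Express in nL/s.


Step 1: Convert all dimensions to SI (meters).
w = 129e-6 m, h = 43e-6 m, L = 33828e-6 m, dP = 57e3 Pa
Step 2: Q = w * h^3 * dP / (12 * mu * L)
Q = 129e-6 * (43e-6)^3 * 57e3 / (12 * 0.001 * 33828e-6) = 1.44016537e-09 m^3/s
Step 3: Convert Q from m^3/s to nL/s (1 m^3 = 1e12 nL, so multiply by 1e12).
Q = 1440.165 nL/s


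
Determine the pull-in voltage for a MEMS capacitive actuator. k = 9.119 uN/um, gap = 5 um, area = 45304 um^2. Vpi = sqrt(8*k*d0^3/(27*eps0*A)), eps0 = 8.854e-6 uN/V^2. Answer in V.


Step 1: Compute numerator: 8 * k * d0^3 = 8 * 9.119 * 5^3 = 9119.0
Step 2: Compute denominator: 27 * eps0 * A = 27 * 8.854e-6 * 45304 = 10.830284
Step 3: Vpi = sqrt(9119.0 / 10.830284)
Vpi = 29.02 V


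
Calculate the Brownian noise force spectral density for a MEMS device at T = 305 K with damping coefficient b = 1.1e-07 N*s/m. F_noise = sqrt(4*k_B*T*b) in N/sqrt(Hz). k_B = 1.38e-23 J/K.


Step 1: Compute 4 * k_B * T * b
= 4 * 1.38e-23 * 305 * 1.1e-07
= 1.8520e-27 N^2/Hz
Step 2: F_noise = sqrt(1.8520e-27)
F_noise = 4.30e-14 N/sqrt(Hz)


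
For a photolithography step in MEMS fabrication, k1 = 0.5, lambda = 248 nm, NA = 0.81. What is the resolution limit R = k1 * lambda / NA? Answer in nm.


Step 1: Identify values: k1 = 0.5, lambda = 248 nm, NA = 0.81
Step 2: R = k1 * lambda / NA
R = 0.5 * 248 / 0.81
R = 153.1 nm


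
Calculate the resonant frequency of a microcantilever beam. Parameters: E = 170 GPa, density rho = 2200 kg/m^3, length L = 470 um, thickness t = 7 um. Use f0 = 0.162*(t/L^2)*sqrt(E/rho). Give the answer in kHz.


Step 1: Convert units to SI.
t_SI = 7e-6 m, L_SI = 470e-6 m
Step 2: Calculate sqrt(E/rho).
sqrt(170e9 / 2200) = 8790.49 m/s
Step 3: Compute f0.
f0 = 0.162 * 7e-6 / (470e-6)^2 * 8790.49 = 45126.4 Hz = 45.13 kHz


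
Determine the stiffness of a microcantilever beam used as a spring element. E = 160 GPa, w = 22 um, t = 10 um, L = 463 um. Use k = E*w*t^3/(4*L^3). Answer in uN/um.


Step 1: Convert E to consistent units (1 GPa = 1000 uN/um^2).
E = 160 GPa = 160000 uN/um^2
Step 2: Compute t^3 = 10^3 = 1000
Step 3: Compute L^3 = 463^3 = 99252847
Step 4: k = 160000 * 22 * 1000 / (4 * 99252847)
k = 8.8662 uN/um


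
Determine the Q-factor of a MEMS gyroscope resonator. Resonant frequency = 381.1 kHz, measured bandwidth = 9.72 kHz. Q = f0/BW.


Step 1: Q = f0 / bandwidth
Step 2: Q = 381.1 / 9.72
Q = 39.2


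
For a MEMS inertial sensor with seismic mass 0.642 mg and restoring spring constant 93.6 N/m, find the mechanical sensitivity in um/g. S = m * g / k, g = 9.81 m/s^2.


Step 1: Convert mass: m = 0.642 mg = 6.42e-07 kg
Step 2: S = m * g / k = 6.42e-07 * 9.81 / 93.6
Step 3: S = 6.73e-08 m/g
Step 4: Convert to um/g: S = 0.067 um/g


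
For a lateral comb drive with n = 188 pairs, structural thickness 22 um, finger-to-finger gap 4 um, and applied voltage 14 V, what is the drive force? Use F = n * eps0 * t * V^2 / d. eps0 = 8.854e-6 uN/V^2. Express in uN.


Step 1: Parameters: n=188, eps0=8.854e-6 uN/V^2, t=22 um, V=14 V, d=4 um
Step 2: V^2 = 196
Step 3: F = 188 * 8.854e-6 * 22 * 196 / 4
F = 1.794 uN


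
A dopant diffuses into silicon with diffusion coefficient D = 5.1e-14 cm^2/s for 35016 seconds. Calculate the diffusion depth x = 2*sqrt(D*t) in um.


Step 1: Compute D*t = 5.1e-14 * 35016 = 1.785816e-09 cm^2
Step 2: sqrt(D*t) = 4.2259e-05 cm
Step 3: x = 2 * 4.2259e-05 cm = 8.4518e-05 cm
Step 4: Convert to um (1 cm = 1e4 um): x = 0.845 um


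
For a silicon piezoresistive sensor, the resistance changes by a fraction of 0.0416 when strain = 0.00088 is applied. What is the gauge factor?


Step 1: Identify values.
dR/R = 0.0416, strain = 0.00088
Step 2: GF = (dR/R) / strain = 0.0416 / 0.00088
GF = 47.3


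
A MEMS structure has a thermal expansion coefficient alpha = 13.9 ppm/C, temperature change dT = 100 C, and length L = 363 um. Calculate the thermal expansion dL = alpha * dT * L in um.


Step 1: Convert CTE: alpha = 13.9 ppm/C = 13.9e-6 /C
Step 2: dL = 13.9e-6 * 100 * 363
dL = 0.5046 um


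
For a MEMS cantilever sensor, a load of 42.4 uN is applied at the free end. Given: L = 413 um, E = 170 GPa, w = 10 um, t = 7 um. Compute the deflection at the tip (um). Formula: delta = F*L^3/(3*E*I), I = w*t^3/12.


Step 1: Calculate the second moment of area.
I = w * t^3 / 12 = 10 * 7^3 / 12 = 285.8333 um^4
Step 2: Convert E to consistent units (1 GPa = 1000 uN/um^2).
E = 170 GPa = 170000 uN/um^2
Step 3: Calculate tip deflection.
delta = F * L^3 / (3 * E * I)
delta = 42.4 * 413^3 / (3 * 170000 * 285.8333)
delta = 20.4896 um


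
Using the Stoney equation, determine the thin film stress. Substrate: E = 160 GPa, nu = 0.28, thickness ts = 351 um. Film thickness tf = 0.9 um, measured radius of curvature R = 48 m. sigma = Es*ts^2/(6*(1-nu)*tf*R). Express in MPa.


Step 1: Compute numerator: Es * ts^2 = 160 * 351^2 = 19712160 (GPa*um^2)
Step 2: Compute denominator (R in um): 6*(1-nu)*tf*R = 6*0.72*0.9*48e6 = 186624000.0 (um^2)
Step 3: sigma (GPa) = 19712160 / 186624000.0 = 1.05625e-01 GPa
Step 4: Convert to MPa (x1000): sigma = 105.6 MPa


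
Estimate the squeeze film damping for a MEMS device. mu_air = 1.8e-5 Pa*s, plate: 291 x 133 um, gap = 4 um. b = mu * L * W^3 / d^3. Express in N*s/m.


Step 1: Convert to SI.
L = 291e-6 m, W = 133e-6 m, d = 4e-6 m
Step 2: W^3 = (133e-6)^3 = 2.35e-12 m^3
Step 3: d^3 = (4e-6)^3 = 6.40e-17 m^3
Step 4: b = 1.8e-5 * 291e-6 * 2.35e-12 / 6.40e-17
b = 1.93e-04 N*s/m


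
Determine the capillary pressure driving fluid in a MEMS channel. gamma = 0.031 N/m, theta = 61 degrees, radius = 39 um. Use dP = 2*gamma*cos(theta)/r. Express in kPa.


Step 1: cos(61 deg) = 0.4848
Step 2: Convert r to m: r = 39e-6 m
Step 3: dP = 2 * 0.031 * 0.4848 / 39e-6 = 770.7 Pa
Step 4: Convert Pa to kPa (divide by 1000).
dP = 0.77 kPa


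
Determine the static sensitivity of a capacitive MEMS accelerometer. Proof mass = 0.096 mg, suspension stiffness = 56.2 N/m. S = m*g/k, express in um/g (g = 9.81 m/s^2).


Step 1: Convert mass: m = 0.096 mg = 9.60e-08 kg
Step 2: S = m * g / k = 9.60e-08 * 9.81 / 56.2
Step 3: S = 1.68e-08 m/g
Step 4: Convert to um/g: S = 0.017 um/g


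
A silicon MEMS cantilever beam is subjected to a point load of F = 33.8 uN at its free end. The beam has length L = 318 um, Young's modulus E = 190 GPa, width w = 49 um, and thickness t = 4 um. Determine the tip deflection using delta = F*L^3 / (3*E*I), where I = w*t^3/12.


Step 1: Calculate the second moment of area.
I = w * t^3 / 12 = 49 * 4^3 / 12 = 261.3333 um^4
Step 2: Convert E to consistent units (1 GPa = 1000 uN/um^2).
E = 190 GPa = 190000 uN/um^2
Step 3: Calculate tip deflection.
delta = F * L^3 / (3 * E * I)
delta = 33.8 * 318^3 / (3 * 190000 * 261.3333)
delta = 7.2967 um


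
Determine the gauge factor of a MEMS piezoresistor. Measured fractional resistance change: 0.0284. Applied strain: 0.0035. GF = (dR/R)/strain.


Step 1: Identify values.
dR/R = 0.0284, strain = 0.0035
Step 2: GF = (dR/R) / strain = 0.0284 / 0.0035
GF = 8.1


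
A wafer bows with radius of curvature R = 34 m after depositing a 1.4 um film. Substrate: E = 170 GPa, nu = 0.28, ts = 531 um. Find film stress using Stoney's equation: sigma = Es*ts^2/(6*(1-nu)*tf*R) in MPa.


Step 1: Compute numerator: Es * ts^2 = 170 * 531^2 = 47933370 (GPa*um^2)
Step 2: Compute denominator (R in um): 6*(1-nu)*tf*R = 6*0.72*1.4*34e6 = 205632000.0 (um^2)
Step 3: sigma (GPa) = 47933370 / 205632000.0 = 2.33103e-01 GPa
Step 4: Convert to MPa (x1000): sigma = 233.1 MPa


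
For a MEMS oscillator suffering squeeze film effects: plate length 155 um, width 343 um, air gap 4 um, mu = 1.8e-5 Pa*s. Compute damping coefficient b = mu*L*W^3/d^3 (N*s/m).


Step 1: Convert to SI.
L = 155e-6 m, W = 343e-6 m, d = 4e-6 m
Step 2: W^3 = (343e-6)^3 = 4.04e-11 m^3
Step 3: d^3 = (4e-6)^3 = 6.40e-17 m^3
Step 4: b = 1.8e-5 * 155e-6 * 4.04e-11 / 6.40e-17
b = 1.76e-03 N*s/m


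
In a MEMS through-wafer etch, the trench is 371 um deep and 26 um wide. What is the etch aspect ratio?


Step 1: AR = depth / width
Step 2: AR = 371 / 26
AR = 14.3


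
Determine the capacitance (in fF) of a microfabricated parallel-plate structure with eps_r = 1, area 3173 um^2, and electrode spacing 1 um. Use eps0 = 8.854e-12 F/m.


Step 1: Convert area to m^2: A = 3173e-12 m^2
Step 2: Convert gap to m: d = 1e-6 m
Step 3: C = eps0 * eps_r * A / d
C = 8.854e-12 * 1 * 3173e-12 / 1e-6
Step 4: Convert to fF (multiply by 1e15).
C = 28.09 fF


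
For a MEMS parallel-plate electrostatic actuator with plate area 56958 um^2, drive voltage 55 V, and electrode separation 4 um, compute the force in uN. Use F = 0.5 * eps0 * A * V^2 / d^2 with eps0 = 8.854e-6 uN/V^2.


Step 1: Identify parameters.
eps0 = 8.854e-6 uN/V^2, A = 56958 um^2, V = 55 V, d = 4 um
Step 2: Compute V^2 = 55^2 = 3025
Step 3: Compute d^2 = 4^2 = 16
Step 4: F = 0.5 * 8.854e-6 * 56958 * 3025 / 16
F = 47.673 uN


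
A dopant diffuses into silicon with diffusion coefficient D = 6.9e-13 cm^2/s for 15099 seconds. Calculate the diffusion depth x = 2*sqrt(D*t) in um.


Step 1: Compute D*t = 6.9e-13 * 15099 = 1.041831e-08 cm^2
Step 2: sqrt(D*t) = 1.0207e-04 cm
Step 3: x = 2 * 1.0207e-04 cm = 2.0414e-04 cm
Step 4: Convert to um (1 cm = 1e4 um): x = 2.041 um


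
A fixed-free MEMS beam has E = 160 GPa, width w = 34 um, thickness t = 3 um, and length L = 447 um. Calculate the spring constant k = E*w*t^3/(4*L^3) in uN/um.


Step 1: Convert E to consistent units (1 GPa = 1000 uN/um^2).
E = 160 GPa = 160000 uN/um^2
Step 2: Compute t^3 = 3^3 = 27
Step 3: Compute L^3 = 447^3 = 89314623
Step 4: k = 160000 * 34 * 27 / (4 * 89314623)
k = 0.4111 uN/um


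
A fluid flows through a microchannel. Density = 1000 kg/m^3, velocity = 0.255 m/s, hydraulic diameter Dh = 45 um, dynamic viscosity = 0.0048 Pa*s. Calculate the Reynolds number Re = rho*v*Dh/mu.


Step 1: Convert Dh to meters: Dh = 45e-6 m
Step 2: Re = rho * v * Dh / mu
Re = 1000 * 0.255 * 45e-6 / 0.0048
Re = 2.391


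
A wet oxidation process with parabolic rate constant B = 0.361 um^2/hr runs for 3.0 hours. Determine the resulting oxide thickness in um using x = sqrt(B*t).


Step 1: Compute B*t = 0.361 * 3.0 = 1.083
Step 2: x = sqrt(1.083)
x = 1.041 um


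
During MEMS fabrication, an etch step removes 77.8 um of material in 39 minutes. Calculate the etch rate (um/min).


Step 1: Etch rate = depth / time
Step 2: rate = 77.8 / 39
rate = 1.995 um/min


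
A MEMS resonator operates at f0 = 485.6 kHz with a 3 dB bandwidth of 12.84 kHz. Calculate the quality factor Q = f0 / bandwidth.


Step 1: Q = f0 / bandwidth
Step 2: Q = 485.6 / 12.84
Q = 37.8


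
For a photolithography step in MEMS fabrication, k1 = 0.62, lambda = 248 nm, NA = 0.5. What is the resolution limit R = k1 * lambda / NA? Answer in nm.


Step 1: Identify values: k1 = 0.62, lambda = 248 nm, NA = 0.5
Step 2: R = k1 * lambda / NA
R = 0.62 * 248 / 0.5
R = 307.5 nm


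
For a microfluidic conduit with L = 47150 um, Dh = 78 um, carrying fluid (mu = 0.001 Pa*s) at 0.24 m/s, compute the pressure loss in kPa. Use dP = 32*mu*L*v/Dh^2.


Step 1: Convert to SI: L = 47150e-6 m, Dh = 78e-6 m
Step 2: dP = 32 * 0.001 * 47150e-6 * 0.24 / (78e-6)^2
Step 3: dP = 59518.74 Pa
Step 4: Convert to kPa: dP = 59.52 kPa


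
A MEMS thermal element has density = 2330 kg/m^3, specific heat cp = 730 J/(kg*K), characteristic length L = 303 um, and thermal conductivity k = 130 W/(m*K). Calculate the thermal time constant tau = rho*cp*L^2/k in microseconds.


Step 1: Convert L to m: L = 303e-6 m
Step 2: L^2 = (303e-6)^2 = 9.1809e-08 m^2
Step 3: tau = 2330 * 730 * 9.1809e-08 / 130 = 1.20121483e-03 s
Step 4: Convert to microseconds (multiply by 1e6).
tau = 1201.215 us


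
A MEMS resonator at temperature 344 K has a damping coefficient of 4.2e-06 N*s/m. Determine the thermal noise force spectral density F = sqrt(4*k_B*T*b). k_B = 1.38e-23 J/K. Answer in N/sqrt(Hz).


Step 1: Compute 4 * k_B * T * b
= 4 * 1.38e-23 * 344 * 4.2e-06
= 7.9753e-26 N^2/Hz
Step 2: F_noise = sqrt(7.9753e-26)
F_noise = 2.82e-13 N/sqrt(Hz)


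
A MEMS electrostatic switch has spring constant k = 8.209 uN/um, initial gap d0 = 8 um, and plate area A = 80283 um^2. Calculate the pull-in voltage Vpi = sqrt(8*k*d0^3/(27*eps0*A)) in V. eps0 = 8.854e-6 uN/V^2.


Step 1: Compute numerator: 8 * k * d0^3 = 8 * 8.209 * 8^3 = 33624.064
Step 2: Compute denominator: 27 * eps0 * A = 27 * 8.854e-6 * 80283 = 19.192293
Step 3: Vpi = sqrt(33624.064 / 19.192293)
Vpi = 41.86 V


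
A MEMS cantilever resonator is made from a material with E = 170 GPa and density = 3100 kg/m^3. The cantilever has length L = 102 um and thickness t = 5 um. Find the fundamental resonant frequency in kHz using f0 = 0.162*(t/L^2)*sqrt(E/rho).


Step 1: Convert units to SI.
t_SI = 5e-6 m, L_SI = 102e-6 m
Step 2: Calculate sqrt(E/rho).
sqrt(170e9 / 3100) = 7405.32 m/s
Step 3: Compute f0.
f0 = 0.162 * 5e-6 / (102e-6)^2 * 7405.32 = 576538.8 Hz = 576.54 kHz
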